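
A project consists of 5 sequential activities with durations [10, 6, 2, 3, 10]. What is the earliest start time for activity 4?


Activity 4 starts after activities 1 through 3 complete.
Predecessor durations: [10, 6, 2]
ES = 10 + 6 + 2 = 18

18


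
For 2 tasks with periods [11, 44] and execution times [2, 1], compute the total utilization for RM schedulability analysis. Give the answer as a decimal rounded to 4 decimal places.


Compute individual utilizations (exact fractions):
  Task 1: C/T = 2/11 (approx. 0.1818)
  Task 2: C/T = 1/44 (approx. 0.0227)
Total utilization U = 2/11 + 1/44 = 9/44
Rounded to 4 decimal places: U = 0.2045
RM (Liu & Layland) bound for 2 tasks = 0.828427; compare with U = 9/44 (approx. 0.204545)
U <= bound, so schedulable by RM sufficient condition.

0.2045


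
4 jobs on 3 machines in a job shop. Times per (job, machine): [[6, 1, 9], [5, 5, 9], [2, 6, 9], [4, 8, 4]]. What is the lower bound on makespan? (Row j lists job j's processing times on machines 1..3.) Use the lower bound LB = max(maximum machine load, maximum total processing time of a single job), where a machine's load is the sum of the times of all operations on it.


Machine loads:
  Machine 1: 6 + 5 + 2 + 4 = 17
  Machine 2: 1 + 5 + 6 + 8 = 20
  Machine 3: 9 + 9 + 9 + 4 = 31
Max machine load = 31
Job totals:
  Job 1: 16
  Job 2: 19
  Job 3: 17
  Job 4: 16
Max job total = 19
Lower bound = max(31, 19) = 31

31


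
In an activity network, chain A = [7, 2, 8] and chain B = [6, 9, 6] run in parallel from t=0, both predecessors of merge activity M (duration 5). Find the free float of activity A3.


ES(A3) = sum of predecessors on chain A = 9
EF(A3) = ES + duration = 9 + 8 = 17
Successor of A3 is M. ES(M) = max(sum(A), sum(B)) = max(17, 21) = 21
Free float = ES(successor) - EF(current) = 21 - 17 = 4

4


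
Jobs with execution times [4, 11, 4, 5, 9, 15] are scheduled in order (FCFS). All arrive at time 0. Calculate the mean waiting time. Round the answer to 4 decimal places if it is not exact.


FCFS order (as given): [4, 11, 4, 5, 9, 15]
Waiting times:
  Job 1: wait = 0
  Job 2: wait = 4
  Job 3: wait = 15
  Job 4: wait = 19
  Job 5: wait = 24
  Job 6: wait = 33
Sum of waiting times = 95
Average waiting time = 95/6 = 15.8333

15.8333


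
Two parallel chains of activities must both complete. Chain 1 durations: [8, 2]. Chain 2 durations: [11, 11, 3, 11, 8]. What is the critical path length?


Path A total = 8 + 2 = 10
Path B total = 11 + 11 + 3 + 11 + 8 = 44
Critical path = longest path = max(10, 44) = 44

44


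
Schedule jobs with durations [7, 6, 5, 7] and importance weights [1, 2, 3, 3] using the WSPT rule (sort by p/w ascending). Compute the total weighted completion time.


Compute p/w ratios and sort ascending (WSPT): [(5, 3), (7, 3), (6, 2), (7, 1)]
Compute weighted completion times:
  Job (p=5,w=3): C=5, w*C=3*5=15
  Job (p=7,w=3): C=12, w*C=3*12=36
  Job (p=6,w=2): C=18, w*C=2*18=36
  Job (p=7,w=1): C=25, w*C=1*25=25
Total weighted completion time = 112

112


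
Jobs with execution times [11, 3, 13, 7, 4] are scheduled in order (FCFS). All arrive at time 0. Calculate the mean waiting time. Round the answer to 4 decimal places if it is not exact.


FCFS order (as given): [11, 3, 13, 7, 4]
Waiting times:
  Job 1: wait = 0
  Job 2: wait = 11
  Job 3: wait = 14
  Job 4: wait = 27
  Job 5: wait = 34
Sum of waiting times = 86
Average waiting time = 86/5 = 17.2

17.2


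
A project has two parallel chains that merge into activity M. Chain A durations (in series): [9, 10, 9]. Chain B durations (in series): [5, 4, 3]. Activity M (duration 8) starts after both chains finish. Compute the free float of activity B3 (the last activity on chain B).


ES(B3) = sum of predecessors on chain B = 9
EF(B3) = ES + duration = 9 + 3 = 12
Successor of B3 is M. ES(M) = max(sum(A), sum(B)) = max(28, 12) = 28
Free float = ES(successor) - EF(current) = 28 - 12 = 16

16


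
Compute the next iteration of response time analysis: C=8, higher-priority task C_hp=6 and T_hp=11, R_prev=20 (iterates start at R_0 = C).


R_next = C + ceil(R_prev / T_hp) * C_hp
ceil(20 / 11) = ceil(1.8182) = 2
Interference = 2 * 6 = 12
R_next = 8 + 12 = 20
R_next = R_prev, so the iteration has converged (response time = 20).

20


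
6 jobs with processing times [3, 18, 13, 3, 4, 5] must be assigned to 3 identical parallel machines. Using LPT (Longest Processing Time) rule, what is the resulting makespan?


Sort jobs in decreasing order (LPT): [18, 13, 5, 4, 3, 3]
Assign each job to the least loaded machine:
  Machine 1: jobs [18], load = 18
  Machine 2: jobs [13], load = 13
  Machine 3: jobs [5, 4, 3, 3], load = 15
Makespan = max load = 18

18


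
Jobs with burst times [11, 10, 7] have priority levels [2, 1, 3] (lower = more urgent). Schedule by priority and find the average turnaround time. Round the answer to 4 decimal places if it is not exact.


Sort by priority (ascending = highest first):
Order: [(1, 10), (2, 11), (3, 7)]
Completion times:
  Priority 1, burst=10, C=10
  Priority 2, burst=11, C=21
  Priority 3, burst=7, C=28
Average turnaround = 59/3 = 19.6667

19.6667


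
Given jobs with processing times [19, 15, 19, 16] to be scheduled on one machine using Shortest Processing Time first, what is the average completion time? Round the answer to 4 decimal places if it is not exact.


Sort jobs by processing time (SPT order): [15, 16, 19, 19]
Compute completion times sequentially:
  Job 1: processing = 15, completes at 15
  Job 2: processing = 16, completes at 31
  Job 3: processing = 19, completes at 50
  Job 4: processing = 19, completes at 69
Sum of completion times = 165
Average completion time = 165/4 = 41.25

41.25


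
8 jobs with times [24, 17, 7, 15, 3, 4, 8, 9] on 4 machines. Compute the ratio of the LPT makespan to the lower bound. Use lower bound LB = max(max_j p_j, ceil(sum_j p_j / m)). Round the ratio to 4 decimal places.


LPT order: [24, 17, 15, 9, 8, 7, 4, 3]
Machine loads after assignment: [24, 21, 22, 20]
LPT makespan = 24
Lower bound = max(max_job, ceil(total/4)) = max(24, 22) = 24
Ratio = 24 / 24 = 1.0

1.0


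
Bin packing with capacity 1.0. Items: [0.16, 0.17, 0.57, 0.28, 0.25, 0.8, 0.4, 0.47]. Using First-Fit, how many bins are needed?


Place items sequentially using First-Fit:
  Item 0.16 -> new Bin 1
  Item 0.17 -> Bin 1 (now 0.33)
  Item 0.57 -> Bin 1 (now 0.9)
  Item 0.28 -> new Bin 2
  Item 0.25 -> Bin 2 (now 0.53)
  Item 0.8 -> new Bin 3
  Item 0.4 -> Bin 2 (now 0.93)
  Item 0.47 -> new Bin 4
Total bins used = 4

4


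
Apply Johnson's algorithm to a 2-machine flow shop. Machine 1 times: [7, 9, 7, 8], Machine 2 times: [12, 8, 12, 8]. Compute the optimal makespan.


Apply Johnson's rule:
  Group 1 (a <= b): [(1, 7, 12), (3, 7, 12), (4, 8, 8)]
  Group 2 (a > b): [(2, 9, 8)]
Optimal job order: [1, 3, 4, 2]
Schedule:
  Job 1: M1 done at 7, M2 done at 19
  Job 3: M1 done at 14, M2 done at 31
  Job 4: M1 done at 22, M2 done at 39
  Job 2: M1 done at 31, M2 done at 47
Makespan = 47

47


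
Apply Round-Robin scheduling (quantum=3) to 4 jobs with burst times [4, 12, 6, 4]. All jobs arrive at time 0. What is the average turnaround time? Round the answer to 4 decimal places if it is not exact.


Time quantum = 3
Execution trace:
  J1 runs 3 units, time = 3
  J2 runs 3 units, time = 6
  J3 runs 3 units, time = 9
  J4 runs 3 units, time = 12
  J1 runs 1 units, time = 13
  J2 runs 3 units, time = 16
  J3 runs 3 units, time = 19
  J4 runs 1 units, time = 20
  J2 runs 3 units, time = 23
  J2 runs 3 units, time = 26
Finish times: [13, 26, 19, 20]
Average turnaround = 78/4 = 19.5

19.5


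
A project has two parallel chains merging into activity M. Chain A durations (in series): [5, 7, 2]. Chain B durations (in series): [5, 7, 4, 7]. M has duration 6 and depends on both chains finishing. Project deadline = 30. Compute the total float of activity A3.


Forward pass: ES(A3) = sum of predecessors on chain A = 12
EF = ES + duration = 12 + 2 = 14
Backward pass: LF(M) = deadline = 30; LS(M) = 30 - 6 = 24
LF(A3) = LS(M) - sum(successors on chain A) = 24 - 0 = 24
LS = LF - duration = 24 - 2 = 22
Total float = LS - ES = 22 - 12 = 10

10


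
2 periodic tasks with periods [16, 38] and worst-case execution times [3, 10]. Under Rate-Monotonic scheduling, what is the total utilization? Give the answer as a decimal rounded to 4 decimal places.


Compute individual utilizations (exact fractions):
  Task 1: C/T = 3/16 (approx. 0.1875)
  Task 2: C/T = 10/38 = 5/19 (approx. 0.2632)
Total utilization U = 3/16 + 5/19 = 137/304
Rounded to 4 decimal places: U = 0.4507
RM (Liu & Layland) bound for 2 tasks = 0.828427; compare with U = 137/304 (approx. 0.450658)
U <= bound, so schedulable by RM sufficient condition.

0.4507


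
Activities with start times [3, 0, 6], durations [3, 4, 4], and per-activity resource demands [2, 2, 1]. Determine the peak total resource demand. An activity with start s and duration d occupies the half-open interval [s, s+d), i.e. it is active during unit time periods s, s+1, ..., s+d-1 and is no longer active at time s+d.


Each activity i is active on [start_i, start_i + duration_i).
Compute total resource usage per time slot:
  t=0: active resources = [2], total = 2
  t=1: active resources = [2], total = 2
  t=2: active resources = [2], total = 2
  t=3: active resources = [2, 2], total = 4
  t=4: active resources = [2], total = 2
  t=5: active resources = [2], total = 2
  t=6: active resources = [1], total = 1
  t=7: active resources = [1], total = 1
  t=8: active resources = [1], total = 1
  t=9: active resources = [1], total = 1
Peak resource demand = 4

4


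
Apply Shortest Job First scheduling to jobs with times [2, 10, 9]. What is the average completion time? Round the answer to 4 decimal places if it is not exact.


SJF order (ascending): [2, 9, 10]
Completion times:
  Job 1: burst=2, C=2
  Job 2: burst=9, C=11
  Job 3: burst=10, C=21
Average completion = 34/3 = 11.3333

11.3333


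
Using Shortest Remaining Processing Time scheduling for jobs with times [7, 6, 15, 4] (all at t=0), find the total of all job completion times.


Since all jobs arrive at t=0, SRPT equals SPT ordering.
SPT order: [4, 6, 7, 15]
Completion times:
  Job 1: p=4, C=4
  Job 2: p=6, C=10
  Job 3: p=7, C=17
  Job 4: p=15, C=32
Total completion time = 4 + 10 + 17 + 32 = 63

63


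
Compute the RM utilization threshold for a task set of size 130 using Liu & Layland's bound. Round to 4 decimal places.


Compute 2^(1/130) = 1.0053461413
Subtract 1: 1.0053461413 - 1 = 0.0053461413
Multiply by n: 130 * 0.0053461413 = 0.6949983690
Round to 4 dp: 0.6950

0.6950


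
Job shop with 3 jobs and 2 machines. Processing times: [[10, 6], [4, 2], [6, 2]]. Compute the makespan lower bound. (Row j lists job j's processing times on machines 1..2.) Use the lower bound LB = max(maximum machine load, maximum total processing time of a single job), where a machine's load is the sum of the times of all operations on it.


Machine loads:
  Machine 1: 10 + 4 + 6 = 20
  Machine 2: 6 + 2 + 2 = 10
Max machine load = 20
Job totals:
  Job 1: 16
  Job 2: 6
  Job 3: 8
Max job total = 16
Lower bound = max(20, 16) = 20

20


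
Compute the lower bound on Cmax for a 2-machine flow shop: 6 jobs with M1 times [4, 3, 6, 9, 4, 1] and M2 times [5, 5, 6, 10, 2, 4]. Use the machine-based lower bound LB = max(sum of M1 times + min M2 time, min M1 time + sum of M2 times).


LB1 = sum(M1 times) + min(M2 times) = 27 + 2 = 29
LB2 = min(M1 times) + sum(M2 times) = 1 + 32 = 33
Lower bound = max(LB1, LB2) = max(29, 33) = 33

33


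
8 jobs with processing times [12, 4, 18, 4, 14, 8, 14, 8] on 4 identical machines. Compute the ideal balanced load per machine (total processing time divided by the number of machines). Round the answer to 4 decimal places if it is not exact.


Total processing time = 12 + 4 + 18 + 4 + 14 + 8 + 14 + 8 = 82
Number of machines = 4
Ideal balanced load = 82 / 4 = 20.5

20.5


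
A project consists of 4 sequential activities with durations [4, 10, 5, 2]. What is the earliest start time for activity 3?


Activity 3 starts after activities 1 through 2 complete.
Predecessor durations: [4, 10]
ES = 4 + 10 = 14

14


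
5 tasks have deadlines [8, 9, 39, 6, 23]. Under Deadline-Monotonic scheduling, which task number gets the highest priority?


Sort tasks by relative deadline (ascending):
  Task 4: deadline = 6
  Task 1: deadline = 8
  Task 2: deadline = 9
  Task 5: deadline = 23
  Task 3: deadline = 39
Priority order (highest first): [4, 1, 2, 5, 3]
Highest priority task = 4

4


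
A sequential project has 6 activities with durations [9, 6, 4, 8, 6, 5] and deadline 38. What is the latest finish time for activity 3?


LF(activity 3) = deadline - sum of successor durations
Successors: activities 4 through 6 with durations [8, 6, 5]
Sum of successor durations = 19
LF = 38 - 19 = 19

19


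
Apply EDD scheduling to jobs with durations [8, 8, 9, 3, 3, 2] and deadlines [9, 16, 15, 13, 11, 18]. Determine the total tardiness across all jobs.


Sort by due date (EDD order): [(8, 9), (3, 11), (3, 13), (9, 15), (8, 16), (2, 18)]
Compute completion times and tardiness:
  Job 1: p=8, d=9, C=8, tardiness=max(0,8-9)=0
  Job 2: p=3, d=11, C=11, tardiness=max(0,11-11)=0
  Job 3: p=3, d=13, C=14, tardiness=max(0,14-13)=1
  Job 4: p=9, d=15, C=23, tardiness=max(0,23-15)=8
  Job 5: p=8, d=16, C=31, tardiness=max(0,31-16)=15
  Job 6: p=2, d=18, C=33, tardiness=max(0,33-18)=15
Total tardiness = 39

39


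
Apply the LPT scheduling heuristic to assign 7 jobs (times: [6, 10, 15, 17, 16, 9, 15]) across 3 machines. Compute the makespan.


Sort jobs in decreasing order (LPT): [17, 16, 15, 15, 10, 9, 6]
Assign each job to the least loaded machine:
  Machine 1: jobs [17, 9, 6], load = 32
  Machine 2: jobs [16, 10], load = 26
  Machine 3: jobs [15, 15], load = 30
Makespan = max load = 32

32


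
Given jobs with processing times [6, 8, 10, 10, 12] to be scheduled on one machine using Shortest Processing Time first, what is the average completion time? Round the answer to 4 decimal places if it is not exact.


Sort jobs by processing time (SPT order): [6, 8, 10, 10, 12]
Compute completion times sequentially:
  Job 1: processing = 6, completes at 6
  Job 2: processing = 8, completes at 14
  Job 3: processing = 10, completes at 24
  Job 4: processing = 10, completes at 34
  Job 5: processing = 12, completes at 46
Sum of completion times = 124
Average completion time = 124/5 = 24.8

24.8


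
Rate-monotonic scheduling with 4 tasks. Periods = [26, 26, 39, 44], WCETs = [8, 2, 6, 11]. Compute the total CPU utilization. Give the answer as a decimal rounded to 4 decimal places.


Compute individual utilizations (exact fractions):
  Task 1: C/T = 8/26 = 4/13 (approx. 0.3077)
  Task 2: C/T = 2/26 = 1/13 (approx. 0.0769)
  Task 3: C/T = 6/39 = 2/13 (approx. 0.1538)
  Task 4: C/T = 11/44 = 1/4 (approx. 0.25)
Total utilization U = 4/13 + 1/13 + 2/13 + 1/4 = 41/52
Rounded to 4 decimal places: U = 0.7885
RM (Liu & Layland) bound for 4 tasks = 0.756828; compare with U = 41/52 (approx. 0.788462)
bound < U <= 1, so the RM sufficient condition is not met (inconclusive; an exact test such as response-time analysis is needed).

0.7885


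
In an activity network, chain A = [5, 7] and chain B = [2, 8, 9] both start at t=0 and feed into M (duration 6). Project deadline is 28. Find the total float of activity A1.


Forward pass: ES(A1) = sum of predecessors on chain A = 0
EF = ES + duration = 0 + 5 = 5
Backward pass: LF(M) = deadline = 28; LS(M) = 28 - 6 = 22
LF(A1) = LS(M) - sum(successors on chain A) = 22 - 7 = 15
LS = LF - duration = 15 - 5 = 10
Total float = LS - ES = 10 - 0 = 10

10


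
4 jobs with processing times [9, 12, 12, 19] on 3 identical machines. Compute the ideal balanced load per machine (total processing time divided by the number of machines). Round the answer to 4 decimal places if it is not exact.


Total processing time = 9 + 12 + 12 + 19 = 52
Number of machines = 3
Ideal balanced load = 52 / 3 = 17.3333

17.3333


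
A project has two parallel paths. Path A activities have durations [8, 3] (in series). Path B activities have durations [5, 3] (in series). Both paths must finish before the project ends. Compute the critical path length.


Path A total = 8 + 3 = 11
Path B total = 5 + 3 = 8
Critical path = longest path = max(11, 8) = 11

11


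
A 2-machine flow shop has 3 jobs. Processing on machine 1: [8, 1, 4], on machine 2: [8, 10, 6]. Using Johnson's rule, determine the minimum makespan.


Apply Johnson's rule:
  Group 1 (a <= b): [(2, 1, 10), (3, 4, 6), (1, 8, 8)]
  Group 2 (a > b): []
Optimal job order: [2, 3, 1]
Schedule:
  Job 2: M1 done at 1, M2 done at 11
  Job 3: M1 done at 5, M2 done at 17
  Job 1: M1 done at 13, M2 done at 25
Makespan = 25

25


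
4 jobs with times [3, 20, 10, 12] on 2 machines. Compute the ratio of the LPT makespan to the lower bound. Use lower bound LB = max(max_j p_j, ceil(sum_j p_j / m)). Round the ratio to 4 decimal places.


LPT order: [20, 12, 10, 3]
Machine loads after assignment: [23, 22]
LPT makespan = 23
Lower bound = max(max_job, ceil(total/2)) = max(20, 23) = 23
Ratio = 23 / 23 = 1.0

1.0


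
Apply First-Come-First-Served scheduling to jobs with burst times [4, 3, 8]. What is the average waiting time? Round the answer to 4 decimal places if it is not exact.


FCFS order (as given): [4, 3, 8]
Waiting times:
  Job 1: wait = 0
  Job 2: wait = 4
  Job 3: wait = 7
Sum of waiting times = 11
Average waiting time = 11/3 = 3.6667

3.6667


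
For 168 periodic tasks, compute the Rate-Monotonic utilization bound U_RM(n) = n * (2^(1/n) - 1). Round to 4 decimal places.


Compute 2^(1/168) = 1.0041343992
Subtract 1: 1.0041343992 - 1 = 0.0041343992
Multiply by n: 168 * 0.0041343992 = 0.6945790656
Round to 4 dp: 0.6946

0.6946


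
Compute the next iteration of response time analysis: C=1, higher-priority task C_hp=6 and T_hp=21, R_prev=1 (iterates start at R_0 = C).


R_next = C + ceil(R_prev / T_hp) * C_hp
ceil(1 / 21) = ceil(0.0476) = 1
Interference = 1 * 6 = 6
R_next = 1 + 6 = 7

7


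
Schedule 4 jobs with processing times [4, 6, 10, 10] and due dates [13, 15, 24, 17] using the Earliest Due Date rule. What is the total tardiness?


Sort by due date (EDD order): [(4, 13), (6, 15), (10, 17), (10, 24)]
Compute completion times and tardiness:
  Job 1: p=4, d=13, C=4, tardiness=max(0,4-13)=0
  Job 2: p=6, d=15, C=10, tardiness=max(0,10-15)=0
  Job 3: p=10, d=17, C=20, tardiness=max(0,20-17)=3
  Job 4: p=10, d=24, C=30, tardiness=max(0,30-24)=6
Total tardiness = 9

9


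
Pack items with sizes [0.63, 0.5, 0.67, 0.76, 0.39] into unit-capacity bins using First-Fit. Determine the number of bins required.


Place items sequentially using First-Fit:
  Item 0.63 -> new Bin 1
  Item 0.5 -> new Bin 2
  Item 0.67 -> new Bin 3
  Item 0.76 -> new Bin 4
  Item 0.39 -> Bin 2 (now 0.89)
Total bins used = 4

4


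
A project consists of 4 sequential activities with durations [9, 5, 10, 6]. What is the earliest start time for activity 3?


Activity 3 starts after activities 1 through 2 complete.
Predecessor durations: [9, 5]
ES = 9 + 5 = 14

14


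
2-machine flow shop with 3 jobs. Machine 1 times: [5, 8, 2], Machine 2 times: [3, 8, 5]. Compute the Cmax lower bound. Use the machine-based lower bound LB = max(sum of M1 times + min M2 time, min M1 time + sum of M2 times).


LB1 = sum(M1 times) + min(M2 times) = 15 + 3 = 18
LB2 = min(M1 times) + sum(M2 times) = 2 + 16 = 18
Lower bound = max(LB1, LB2) = max(18, 18) = 18

18


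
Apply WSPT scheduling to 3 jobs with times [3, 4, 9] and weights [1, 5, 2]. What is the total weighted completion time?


Compute p/w ratios and sort ascending (WSPT): [(4, 5), (3, 1), (9, 2)]
Compute weighted completion times:
  Job (p=4,w=5): C=4, w*C=5*4=20
  Job (p=3,w=1): C=7, w*C=1*7=7
  Job (p=9,w=2): C=16, w*C=2*16=32
Total weighted completion time = 59

59


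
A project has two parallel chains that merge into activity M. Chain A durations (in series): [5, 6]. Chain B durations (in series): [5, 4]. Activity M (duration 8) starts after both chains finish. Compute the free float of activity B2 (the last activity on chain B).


ES(B2) = sum of predecessors on chain B = 5
EF(B2) = ES + duration = 5 + 4 = 9
Successor of B2 is M. ES(M) = max(sum(A), sum(B)) = max(11, 9) = 11
Free float = ES(successor) - EF(current) = 11 - 9 = 2

2


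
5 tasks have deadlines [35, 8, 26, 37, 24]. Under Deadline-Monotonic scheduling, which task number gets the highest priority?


Sort tasks by relative deadline (ascending):
  Task 2: deadline = 8
  Task 5: deadline = 24
  Task 3: deadline = 26
  Task 1: deadline = 35
  Task 4: deadline = 37
Priority order (highest first): [2, 5, 3, 1, 4]
Highest priority task = 2

2


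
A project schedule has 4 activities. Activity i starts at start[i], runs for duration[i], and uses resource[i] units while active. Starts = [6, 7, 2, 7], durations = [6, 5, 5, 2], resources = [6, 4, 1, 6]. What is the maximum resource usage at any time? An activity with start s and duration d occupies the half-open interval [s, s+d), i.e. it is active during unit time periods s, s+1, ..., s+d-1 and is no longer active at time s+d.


Each activity i is active on [start_i, start_i + duration_i).
Compute total resource usage per time slot:
  t=0: active resources = [], total = 0
  t=1: active resources = [], total = 0
  t=2: active resources = [1], total = 1
  t=3: active resources = [1], total = 1
  t=4: active resources = [1], total = 1
  t=5: active resources = [1], total = 1
  t=6: active resources = [6, 1], total = 7
  t=7: active resources = [6, 4, 6], total = 16
  t=8: active resources = [6, 4, 6], total = 16
  t=9: active resources = [6, 4], total = 10
  t=10: active resources = [6, 4], total = 10
  t=11: active resources = [6, 4], total = 10
Peak resource demand = 16

16


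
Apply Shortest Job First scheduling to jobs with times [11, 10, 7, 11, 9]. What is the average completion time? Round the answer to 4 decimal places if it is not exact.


SJF order (ascending): [7, 9, 10, 11, 11]
Completion times:
  Job 1: burst=7, C=7
  Job 2: burst=9, C=16
  Job 3: burst=10, C=26
  Job 4: burst=11, C=37
  Job 5: burst=11, C=48
Average completion = 134/5 = 26.8

26.8


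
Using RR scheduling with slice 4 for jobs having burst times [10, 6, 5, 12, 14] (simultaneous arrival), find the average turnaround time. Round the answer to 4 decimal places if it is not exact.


Time quantum = 4
Execution trace:
  J1 runs 4 units, time = 4
  J2 runs 4 units, time = 8
  J3 runs 4 units, time = 12
  J4 runs 4 units, time = 16
  J5 runs 4 units, time = 20
  J1 runs 4 units, time = 24
  J2 runs 2 units, time = 26
  J3 runs 1 units, time = 27
  J4 runs 4 units, time = 31
  J5 runs 4 units, time = 35
  J1 runs 2 units, time = 37
  J4 runs 4 units, time = 41
  J5 runs 4 units, time = 45
  J5 runs 2 units, time = 47
Finish times: [37, 26, 27, 41, 47]
Average turnaround = 178/5 = 35.6

35.6


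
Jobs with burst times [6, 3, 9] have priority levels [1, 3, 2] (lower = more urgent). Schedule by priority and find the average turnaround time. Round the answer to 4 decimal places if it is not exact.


Sort by priority (ascending = highest first):
Order: [(1, 6), (2, 9), (3, 3)]
Completion times:
  Priority 1, burst=6, C=6
  Priority 2, burst=9, C=15
  Priority 3, burst=3, C=18
Average turnaround = 39/3 = 13.0

13.0


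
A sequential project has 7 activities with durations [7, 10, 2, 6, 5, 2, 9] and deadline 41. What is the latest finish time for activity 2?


LF(activity 2) = deadline - sum of successor durations
Successors: activities 3 through 7 with durations [2, 6, 5, 2, 9]
Sum of successor durations = 24
LF = 41 - 24 = 17

17


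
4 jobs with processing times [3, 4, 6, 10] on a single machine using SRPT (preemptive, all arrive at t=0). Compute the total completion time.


Since all jobs arrive at t=0, SRPT equals SPT ordering.
SPT order: [3, 4, 6, 10]
Completion times:
  Job 1: p=3, C=3
  Job 2: p=4, C=7
  Job 3: p=6, C=13
  Job 4: p=10, C=23
Total completion time = 3 + 7 + 13 + 23 = 46

46


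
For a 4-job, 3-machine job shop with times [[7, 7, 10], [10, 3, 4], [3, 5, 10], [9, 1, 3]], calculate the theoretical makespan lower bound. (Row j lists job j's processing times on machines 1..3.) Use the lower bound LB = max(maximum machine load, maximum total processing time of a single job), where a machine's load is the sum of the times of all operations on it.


Machine loads:
  Machine 1: 7 + 10 + 3 + 9 = 29
  Machine 2: 7 + 3 + 5 + 1 = 16
  Machine 3: 10 + 4 + 10 + 3 = 27
Max machine load = 29
Job totals:
  Job 1: 24
  Job 2: 17
  Job 3: 18
  Job 4: 13
Max job total = 24
Lower bound = max(29, 24) = 29

29


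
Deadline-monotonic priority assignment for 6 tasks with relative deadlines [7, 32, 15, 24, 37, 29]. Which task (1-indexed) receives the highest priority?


Sort tasks by relative deadline (ascending):
  Task 1: deadline = 7
  Task 3: deadline = 15
  Task 4: deadline = 24
  Task 6: deadline = 29
  Task 2: deadline = 32
  Task 5: deadline = 37
Priority order (highest first): [1, 3, 4, 6, 2, 5]
Highest priority task = 1

1


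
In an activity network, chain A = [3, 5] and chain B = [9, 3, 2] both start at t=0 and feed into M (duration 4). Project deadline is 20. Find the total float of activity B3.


Forward pass: ES(B3) = sum of predecessors on chain B = 12
EF = ES + duration = 12 + 2 = 14
Backward pass: LF(M) = deadline = 20; LS(M) = 20 - 4 = 16
LF(B3) = LS(M) - sum(successors on chain B) = 16 - 0 = 16
LS = LF - duration = 16 - 2 = 14
Total float = LS - ES = 14 - 12 = 2

2


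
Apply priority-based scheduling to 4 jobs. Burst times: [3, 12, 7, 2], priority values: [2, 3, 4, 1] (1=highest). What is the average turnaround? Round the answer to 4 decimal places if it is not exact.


Sort by priority (ascending = highest first):
Order: [(1, 2), (2, 3), (3, 12), (4, 7)]
Completion times:
  Priority 1, burst=2, C=2
  Priority 2, burst=3, C=5
  Priority 3, burst=12, C=17
  Priority 4, burst=7, C=24
Average turnaround = 48/4 = 12.0

12.0


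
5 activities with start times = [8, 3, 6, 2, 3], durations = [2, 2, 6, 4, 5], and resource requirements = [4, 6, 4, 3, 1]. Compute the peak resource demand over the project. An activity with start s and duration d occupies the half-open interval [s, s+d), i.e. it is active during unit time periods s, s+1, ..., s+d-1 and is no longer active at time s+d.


Each activity i is active on [start_i, start_i + duration_i).
Compute total resource usage per time slot:
  t=0: active resources = [], total = 0
  t=1: active resources = [], total = 0
  t=2: active resources = [3], total = 3
  t=3: active resources = [6, 3, 1], total = 10
  t=4: active resources = [6, 3, 1], total = 10
  t=5: active resources = [3, 1], total = 4
  t=6: active resources = [4, 1], total = 5
  t=7: active resources = [4, 1], total = 5
  t=8: active resources = [4, 4], total = 8
  t=9: active resources = [4, 4], total = 8
  t=10: active resources = [4], total = 4
  t=11: active resources = [4], total = 4
Peak resource demand = 10

10


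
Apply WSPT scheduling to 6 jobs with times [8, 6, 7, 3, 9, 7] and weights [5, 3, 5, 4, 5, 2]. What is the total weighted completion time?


Compute p/w ratios and sort ascending (WSPT): [(3, 4), (7, 5), (8, 5), (9, 5), (6, 3), (7, 2)]
Compute weighted completion times:
  Job (p=3,w=4): C=3, w*C=4*3=12
  Job (p=7,w=5): C=10, w*C=5*10=50
  Job (p=8,w=5): C=18, w*C=5*18=90
  Job (p=9,w=5): C=27, w*C=5*27=135
  Job (p=6,w=3): C=33, w*C=3*33=99
  Job (p=7,w=2): C=40, w*C=2*40=80
Total weighted completion time = 466

466


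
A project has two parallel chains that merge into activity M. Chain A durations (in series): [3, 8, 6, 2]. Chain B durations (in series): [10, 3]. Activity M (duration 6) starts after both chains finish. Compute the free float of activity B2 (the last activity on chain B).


ES(B2) = sum of predecessors on chain B = 10
EF(B2) = ES + duration = 10 + 3 = 13
Successor of B2 is M. ES(M) = max(sum(A), sum(B)) = max(19, 13) = 19
Free float = ES(successor) - EF(current) = 19 - 13 = 6

6


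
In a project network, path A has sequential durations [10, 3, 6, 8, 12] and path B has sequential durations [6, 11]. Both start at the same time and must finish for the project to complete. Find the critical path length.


Path A total = 10 + 3 + 6 + 8 + 12 = 39
Path B total = 6 + 11 = 17
Critical path = longest path = max(39, 17) = 39

39


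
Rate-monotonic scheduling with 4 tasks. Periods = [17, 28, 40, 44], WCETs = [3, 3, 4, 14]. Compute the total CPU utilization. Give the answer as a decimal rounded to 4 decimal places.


Compute individual utilizations (exact fractions):
  Task 1: C/T = 3/17 (approx. 0.1765)
  Task 2: C/T = 3/28 (approx. 0.1071)
  Task 3: C/T = 4/40 = 1/10 (approx. 0.1)
  Task 4: C/T = 14/44 = 7/22 (approx. 0.3182)
Total utilization U = 3/17 + 3/28 + 1/10 + 7/22 = 18373/26180
Rounded to 4 decimal places: U = 0.7018
RM (Liu & Layland) bound for 4 tasks = 0.756828; compare with U = 18373/26180 (approx. 0.701795)
U <= bound, so schedulable by RM sufficient condition.

0.7018


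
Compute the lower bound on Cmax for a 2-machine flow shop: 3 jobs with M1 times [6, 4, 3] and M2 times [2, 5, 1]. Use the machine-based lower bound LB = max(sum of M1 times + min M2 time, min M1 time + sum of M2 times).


LB1 = sum(M1 times) + min(M2 times) = 13 + 1 = 14
LB2 = min(M1 times) + sum(M2 times) = 3 + 8 = 11
Lower bound = max(LB1, LB2) = max(14, 11) = 14

14


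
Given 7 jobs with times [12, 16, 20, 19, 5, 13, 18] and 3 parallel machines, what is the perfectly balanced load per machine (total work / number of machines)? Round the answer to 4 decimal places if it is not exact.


Total processing time = 12 + 16 + 20 + 19 + 5 + 13 + 18 = 103
Number of machines = 3
Ideal balanced load = 103 / 3 = 34.3333

34.3333


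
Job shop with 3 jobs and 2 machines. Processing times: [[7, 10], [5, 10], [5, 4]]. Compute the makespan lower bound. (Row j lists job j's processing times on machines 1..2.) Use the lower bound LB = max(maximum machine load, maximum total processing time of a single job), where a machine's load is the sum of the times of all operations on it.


Machine loads:
  Machine 1: 7 + 5 + 5 = 17
  Machine 2: 10 + 10 + 4 = 24
Max machine load = 24
Job totals:
  Job 1: 17
  Job 2: 15
  Job 3: 9
Max job total = 17
Lower bound = max(24, 17) = 24

24


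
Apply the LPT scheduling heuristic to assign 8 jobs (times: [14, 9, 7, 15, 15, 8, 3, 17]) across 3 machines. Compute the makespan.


Sort jobs in decreasing order (LPT): [17, 15, 15, 14, 9, 8, 7, 3]
Assign each job to the least loaded machine:
  Machine 1: jobs [17, 8, 3], load = 28
  Machine 2: jobs [15, 14], load = 29
  Machine 3: jobs [15, 9, 7], load = 31
Makespan = max load = 31

31


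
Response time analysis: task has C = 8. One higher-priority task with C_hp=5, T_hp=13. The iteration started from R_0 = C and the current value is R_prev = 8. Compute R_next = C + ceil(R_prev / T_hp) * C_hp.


R_next = C + ceil(R_prev / T_hp) * C_hp
ceil(8 / 13) = ceil(0.6154) = 1
Interference = 1 * 5 = 5
R_next = 8 + 5 = 13

13


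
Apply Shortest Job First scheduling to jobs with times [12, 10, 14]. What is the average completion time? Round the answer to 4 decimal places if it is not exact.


SJF order (ascending): [10, 12, 14]
Completion times:
  Job 1: burst=10, C=10
  Job 2: burst=12, C=22
  Job 3: burst=14, C=36
Average completion = 68/3 = 22.6667

22.6667


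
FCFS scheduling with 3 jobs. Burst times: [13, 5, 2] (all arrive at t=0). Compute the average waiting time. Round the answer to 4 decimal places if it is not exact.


FCFS order (as given): [13, 5, 2]
Waiting times:
  Job 1: wait = 0
  Job 2: wait = 13
  Job 3: wait = 18
Sum of waiting times = 31
Average waiting time = 31/3 = 10.3333

10.3333


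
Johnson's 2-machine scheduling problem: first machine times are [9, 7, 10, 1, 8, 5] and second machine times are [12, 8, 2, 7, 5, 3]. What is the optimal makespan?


Apply Johnson's rule:
  Group 1 (a <= b): [(4, 1, 7), (2, 7, 8), (1, 9, 12)]
  Group 2 (a > b): [(5, 8, 5), (6, 5, 3), (3, 10, 2)]
Optimal job order: [4, 2, 1, 5, 6, 3]
Schedule:
  Job 4: M1 done at 1, M2 done at 8
  Job 2: M1 done at 8, M2 done at 16
  Job 1: M1 done at 17, M2 done at 29
  Job 5: M1 done at 25, M2 done at 34
  Job 6: M1 done at 30, M2 done at 37
  Job 3: M1 done at 40, M2 done at 42
Makespan = 42

42


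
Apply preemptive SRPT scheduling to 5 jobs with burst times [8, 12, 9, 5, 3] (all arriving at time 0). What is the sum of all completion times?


Since all jobs arrive at t=0, SRPT equals SPT ordering.
SPT order: [3, 5, 8, 9, 12]
Completion times:
  Job 1: p=3, C=3
  Job 2: p=5, C=8
  Job 3: p=8, C=16
  Job 4: p=9, C=25
  Job 5: p=12, C=37
Total completion time = 3 + 8 + 16 + 25 + 37 = 89

89


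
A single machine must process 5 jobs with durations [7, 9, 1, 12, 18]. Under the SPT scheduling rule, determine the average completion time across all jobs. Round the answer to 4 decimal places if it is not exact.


Sort jobs by processing time (SPT order): [1, 7, 9, 12, 18]
Compute completion times sequentially:
  Job 1: processing = 1, completes at 1
  Job 2: processing = 7, completes at 8
  Job 3: processing = 9, completes at 17
  Job 4: processing = 12, completes at 29
  Job 5: processing = 18, completes at 47
Sum of completion times = 102
Average completion time = 102/5 = 20.4

20.4


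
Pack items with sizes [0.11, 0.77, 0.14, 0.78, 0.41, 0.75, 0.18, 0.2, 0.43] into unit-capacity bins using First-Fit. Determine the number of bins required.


Place items sequentially using First-Fit:
  Item 0.11 -> new Bin 1
  Item 0.77 -> Bin 1 (now 0.88)
  Item 0.14 -> new Bin 2
  Item 0.78 -> Bin 2 (now 0.92)
  Item 0.41 -> new Bin 3
  Item 0.75 -> new Bin 4
  Item 0.18 -> Bin 3 (now 0.59)
  Item 0.2 -> Bin 3 (now 0.79)
  Item 0.43 -> new Bin 5
Total bins used = 5

5


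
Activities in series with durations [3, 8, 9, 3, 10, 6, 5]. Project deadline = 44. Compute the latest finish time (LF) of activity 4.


LF(activity 4) = deadline - sum of successor durations
Successors: activities 5 through 7 with durations [10, 6, 5]
Sum of successor durations = 21
LF = 44 - 21 = 23

23


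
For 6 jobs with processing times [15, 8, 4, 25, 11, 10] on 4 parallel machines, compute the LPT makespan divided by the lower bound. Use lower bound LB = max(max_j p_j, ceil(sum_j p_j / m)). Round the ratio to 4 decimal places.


LPT order: [25, 15, 11, 10, 8, 4]
Machine loads after assignment: [25, 15, 15, 18]
LPT makespan = 25
Lower bound = max(max_job, ceil(total/4)) = max(25, 19) = 25
Ratio = 25 / 25 = 1.0

1.0


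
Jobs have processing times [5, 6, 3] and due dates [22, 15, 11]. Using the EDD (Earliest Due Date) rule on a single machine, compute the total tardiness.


Sort by due date (EDD order): [(3, 11), (6, 15), (5, 22)]
Compute completion times and tardiness:
  Job 1: p=3, d=11, C=3, tardiness=max(0,3-11)=0
  Job 2: p=6, d=15, C=9, tardiness=max(0,9-15)=0
  Job 3: p=5, d=22, C=14, tardiness=max(0,14-22)=0
Total tardiness = 0

0


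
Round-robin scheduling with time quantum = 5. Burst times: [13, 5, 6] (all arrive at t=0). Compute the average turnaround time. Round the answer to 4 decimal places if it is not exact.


Time quantum = 5
Execution trace:
  J1 runs 5 units, time = 5
  J2 runs 5 units, time = 10
  J3 runs 5 units, time = 15
  J1 runs 5 units, time = 20
  J3 runs 1 units, time = 21
  J1 runs 3 units, time = 24
Finish times: [24, 10, 21]
Average turnaround = 55/3 = 18.3333

18.3333


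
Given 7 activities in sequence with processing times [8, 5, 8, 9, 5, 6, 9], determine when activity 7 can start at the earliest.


Activity 7 starts after activities 1 through 6 complete.
Predecessor durations: [8, 5, 8, 9, 5, 6]
ES = 8 + 5 + 8 + 9 + 5 + 6 = 41

41


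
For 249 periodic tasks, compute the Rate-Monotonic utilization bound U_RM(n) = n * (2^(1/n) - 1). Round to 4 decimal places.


Compute 2^(1/249) = 1.0027876018
Subtract 1: 1.0027876018 - 1 = 0.0027876018
Multiply by n: 249 * 0.0027876018 = 0.6941128482
Round to 4 dp: 0.6941

0.6941


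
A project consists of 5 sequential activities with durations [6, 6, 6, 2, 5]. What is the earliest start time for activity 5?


Activity 5 starts after activities 1 through 4 complete.
Predecessor durations: [6, 6, 6, 2]
ES = 6 + 6 + 6 + 2 = 20

20


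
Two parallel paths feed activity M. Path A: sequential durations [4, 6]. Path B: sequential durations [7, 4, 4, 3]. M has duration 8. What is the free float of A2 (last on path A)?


ES(A2) = sum of predecessors on chain A = 4
EF(A2) = ES + duration = 4 + 6 = 10
Successor of A2 is M. ES(M) = max(sum(A), sum(B)) = max(10, 18) = 18
Free float = ES(successor) - EF(current) = 18 - 10 = 8

8


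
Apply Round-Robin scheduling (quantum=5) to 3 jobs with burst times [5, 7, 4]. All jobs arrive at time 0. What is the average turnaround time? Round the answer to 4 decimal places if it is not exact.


Time quantum = 5
Execution trace:
  J1 runs 5 units, time = 5
  J2 runs 5 units, time = 10
  J3 runs 4 units, time = 14
  J2 runs 2 units, time = 16
Finish times: [5, 16, 14]
Average turnaround = 35/3 = 11.6667

11.6667


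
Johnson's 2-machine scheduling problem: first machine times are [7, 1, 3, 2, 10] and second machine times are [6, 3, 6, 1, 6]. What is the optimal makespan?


Apply Johnson's rule:
  Group 1 (a <= b): [(2, 1, 3), (3, 3, 6)]
  Group 2 (a > b): [(1, 7, 6), (5, 10, 6), (4, 2, 1)]
Optimal job order: [2, 3, 1, 5, 4]
Schedule:
  Job 2: M1 done at 1, M2 done at 4
  Job 3: M1 done at 4, M2 done at 10
  Job 1: M1 done at 11, M2 done at 17
  Job 5: M1 done at 21, M2 done at 27
  Job 4: M1 done at 23, M2 done at 28
Makespan = 28

28


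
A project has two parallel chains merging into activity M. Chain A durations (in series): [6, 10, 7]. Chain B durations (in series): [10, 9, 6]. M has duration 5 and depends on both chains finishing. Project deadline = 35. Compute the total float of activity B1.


Forward pass: ES(B1) = sum of predecessors on chain B = 0
EF = ES + duration = 0 + 10 = 10
Backward pass: LF(M) = deadline = 35; LS(M) = 35 - 5 = 30
LF(B1) = LS(M) - sum(successors on chain B) = 30 - 15 = 15
LS = LF - duration = 15 - 10 = 5
Total float = LS - ES = 5 - 0 = 5

5


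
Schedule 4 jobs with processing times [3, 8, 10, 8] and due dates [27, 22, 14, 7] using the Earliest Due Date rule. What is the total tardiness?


Sort by due date (EDD order): [(8, 7), (10, 14), (8, 22), (3, 27)]
Compute completion times and tardiness:
  Job 1: p=8, d=7, C=8, tardiness=max(0,8-7)=1
  Job 2: p=10, d=14, C=18, tardiness=max(0,18-14)=4
  Job 3: p=8, d=22, C=26, tardiness=max(0,26-22)=4
  Job 4: p=3, d=27, C=29, tardiness=max(0,29-27)=2
Total tardiness = 11

11


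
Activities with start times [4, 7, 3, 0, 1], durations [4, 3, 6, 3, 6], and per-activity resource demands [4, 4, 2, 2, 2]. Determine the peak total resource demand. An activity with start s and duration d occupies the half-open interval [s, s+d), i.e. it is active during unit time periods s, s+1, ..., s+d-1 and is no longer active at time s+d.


Each activity i is active on [start_i, start_i + duration_i).
Compute total resource usage per time slot:
  t=0: active resources = [2], total = 2
  t=1: active resources = [2, 2], total = 4
  t=2: active resources = [2, 2], total = 4
  t=3: active resources = [2, 2], total = 4
  t=4: active resources = [4, 2, 2], total = 8
  t=5: active resources = [4, 2, 2], total = 8
  t=6: active resources = [4, 2, 2], total = 8
  t=7: active resources = [4, 4, 2], total = 10
  t=8: active resources = [4, 2], total = 6
  t=9: active resources = [4], total = 4
Peak resource demand = 10

10


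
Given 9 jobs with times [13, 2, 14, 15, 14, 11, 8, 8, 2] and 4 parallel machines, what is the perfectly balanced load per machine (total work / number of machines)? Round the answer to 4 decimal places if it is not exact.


Total processing time = 13 + 2 + 14 + 15 + 14 + 11 + 8 + 8 + 2 = 87
Number of machines = 4
Ideal balanced load = 87 / 4 = 21.75

21.75
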